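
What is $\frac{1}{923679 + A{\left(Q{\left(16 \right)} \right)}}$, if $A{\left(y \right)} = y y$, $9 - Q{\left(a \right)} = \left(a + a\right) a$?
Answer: $\frac{1}{1176688} \approx 8.4984 \cdot 10^{-7}$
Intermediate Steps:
$Q{\left(a \right)} = 9 - 2 a^{2}$ ($Q{\left(a \right)} = 9 - \left(a + a\right) a = 9 - 2 a a = 9 - 2 a^{2}$)
$A{\left(y \right)} = y^{2}$
$\frac{1}{923679 + A{\left(Q{\left(16 \right)} \right)}} = \frac{1}{923679 + \left(9 - 2 \cdot 16^{2}\right)^{2}} = \frac{1}{923679 + \left(9 - 512\right)^{2}} = \frac{1}{923679 + \left(-503\right)^{2}} = \frac{1}{923679 + 253009} = \frac{1}{1176688}$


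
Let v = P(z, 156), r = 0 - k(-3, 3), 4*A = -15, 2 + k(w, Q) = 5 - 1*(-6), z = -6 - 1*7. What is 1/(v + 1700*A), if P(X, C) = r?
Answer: -1/6384 ≈ -0.00015664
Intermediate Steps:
z = -13 (z = -6 - 7 = -13)
k(w, Q) = 9 (k(w, Q) = -2 + (5 - 1*(-6)) = -2 + (5 + 6) = -2 + 11 = 9)
A = -15/4 (A = (1/4)*(-15) = -15/4 ≈ -3.7500)
r = -9 (r = 0 - 1*9 = 0 - 9 = -9)
P(X, C) = -9
v = -9
1/(v + 1700*A) = 1/(-9 + 1700*(-15/4)) = 1/(-9 - 6375) = 1/(-6384) = -1/6384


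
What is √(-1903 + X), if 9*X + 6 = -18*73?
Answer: I*√18447/3 ≈ 45.273*I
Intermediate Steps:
X = -440/3 (X = -⅔ + (-18*73)/9 = -⅔ + (⅑)*(-1314) = -⅔ - 146 = -440/3 ≈ -146.67)
√(-1903 + X) = √(-1903 - 440/3) = √(-6149/3) = I*√18447/3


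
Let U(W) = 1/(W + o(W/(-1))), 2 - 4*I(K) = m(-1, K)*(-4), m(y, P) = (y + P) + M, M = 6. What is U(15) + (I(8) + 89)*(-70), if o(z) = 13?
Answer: -200899/28 ≈ -7175.0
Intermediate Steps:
m(y, P) = 6 + P + y (m(y, P) = (y + P) + 6 = (P + y) + 6 = 6 + P + y)
I(K) = 11/2 + K (I(K) = 1/2 - (6 + K - 1)*(-4)/4 = 1/2 - (5 + K)*(-4)/4 = 1/2 - (-20 - 4*K)/4 = 1/2 + (5 + K) = 11/2 + K)
U(W) = 1/(13 + W) (U(W) = 1/(W + 13) = 1/(13 + W))
U(15) + (I(8) + 89)*(-70) = 1/(13 + 15) + ((11/2 + 8) + 89)*(-70) = 1/28 + (27/2 + 89)*(-70) = 1/28 + (205/2)*(-70) = 1/28 - 7175 = -200899/28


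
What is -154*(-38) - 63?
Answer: 5789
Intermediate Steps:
-154*(-38) - 63 = 5852 - 63 = 5789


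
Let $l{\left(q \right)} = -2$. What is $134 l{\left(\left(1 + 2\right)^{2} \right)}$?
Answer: $-268$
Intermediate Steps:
$134 l{\left(\left(1 + 2\right)^{2} \right)} = 134 \left(-2\right) = -268$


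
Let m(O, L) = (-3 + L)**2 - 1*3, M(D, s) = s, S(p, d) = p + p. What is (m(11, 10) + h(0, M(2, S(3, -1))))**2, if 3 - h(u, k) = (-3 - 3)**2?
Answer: 169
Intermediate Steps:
S(p, d) = 2*p
h(u, k) = -33 (h(u, k) = 3 - (-3 - 3)**2 = 3 - 1*(-6)**2 = 3 - 1*36 = 3 - 36 = -33)
m(O, L) = -3 + (-3 + L)**2 (m(O, L) = (-3 + L)**2 - 3 = -3 + (-3 + L)**2)
(m(11, 10) + h(0, M(2, S(3, -1))))**2 = ((-3 + (-3 + 10)**2) - 33)**2 = ((-3 + 7**2) - 33)**2 = ((-3 + 49) - 33)**2 = (46 - 33)**2 = 13**2 = 169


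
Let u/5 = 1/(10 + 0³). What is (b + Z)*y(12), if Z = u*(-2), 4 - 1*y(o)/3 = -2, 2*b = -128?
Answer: -1170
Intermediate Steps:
b = -64 (b = (½)*(-128) = -64)
y(o) = 18 (y(o) = 12 - 3*(-2) = 12 + 6 = 18)
u = ½ (u = 5/(10 + 0³) = 5/(10 + 0) = 5/10 = 5*(⅒) = ½ ≈ 0.50000)
Z = -1 (Z = (½)*(-2) = -1)
(b + Z)*y(12) = (-64 - 1)*18 = -65*18 = -1170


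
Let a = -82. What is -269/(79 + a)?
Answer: 269/3 ≈ 89.667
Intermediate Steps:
-269/(79 + a) = -269/(79 - 82) = -269/(-3) = -1/3*(-269) = 269/3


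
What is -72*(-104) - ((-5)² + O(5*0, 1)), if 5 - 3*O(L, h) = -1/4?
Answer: 29845/4 ≈ 7461.3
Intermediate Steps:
O(L, h) = 7/4 (O(L, h) = 5/3 - (-1)/(3*4) = 5/3 - ⅓*(-¼) = 5/3 + 1/12 = 7/4)
-72*(-104) - ((-5)² + O(5*0, 1)) = -72*(-104) - ((-5)² + 7/4) = 7488 - (25 + 7/4) = 7488 - 1*107/4 = 7488 - 107/4 = 29845/4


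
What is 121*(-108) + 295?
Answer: -12773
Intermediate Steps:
121*(-108) + 295 = -13068 + 295 = -12773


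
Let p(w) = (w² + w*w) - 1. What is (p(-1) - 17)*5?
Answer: -80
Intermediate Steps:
p(w) = -1 + 2*w² (p(w) = (w² + w²) - 1 = 2*w² - 1 = -1 + 2*w²)
(p(-1) - 17)*5 = ((-1 + 2*(-1)²) - 17)*5 = ((-1 + 2*1) - 17)*5 = ((-1 + 2) - 17)*5 = (1 - 17)*5 = -16*5 = -80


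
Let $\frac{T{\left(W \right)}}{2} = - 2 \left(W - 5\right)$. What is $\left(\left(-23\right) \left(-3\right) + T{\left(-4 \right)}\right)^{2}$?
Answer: $11025$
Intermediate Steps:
$T{\left(W \right)} = 20 - 4 W$ ($T{\left(W \right)} = 2 \left(- 2 \left(W - 5\right)\right) = 2 \left(- 2 \left(-5 + W\right)\right) = 2 \left(10 - 2 W\right) = 20 - 4 W$)
$\left(\left(-23\right) \left(-3\right) + T{\left(-4 \right)}\right)^{2} = \left(\left(-23\right) \left(-3\right) + \left(20 - -16\right)\right)^{2} = \left(69 + \left(20 + 16\right)\right)^{2} = \left(69 + 36\right)^{2} = 105^{2} = 11025$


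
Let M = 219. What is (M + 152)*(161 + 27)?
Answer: 69748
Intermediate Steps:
(M + 152)*(161 + 27) = (219 + 152)*(161 + 27) = 371*188 = 69748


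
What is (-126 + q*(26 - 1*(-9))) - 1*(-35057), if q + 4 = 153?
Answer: 40146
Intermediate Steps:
q = 149 (q = -4 + 153 = 149)
(-126 + q*(26 - 1*(-9))) - 1*(-35057) = (-126 + 149*(26 - 1*(-9))) - 1*(-35057) = (-126 + 149*(26 + 9)) + 35057 = (-126 + 149*35) + 35057 = (-126 + 5215) + 35057 = 5089 + 35057 = 40146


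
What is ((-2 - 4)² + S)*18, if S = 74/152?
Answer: 24957/38 ≈ 656.76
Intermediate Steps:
S = 37/76 (S = 74*(1/152) = 37/76 ≈ 0.48684)
((-2 - 4)² + S)*18 = ((-2 - 4)² + 37/76)*18 = ((-6)² + 37/76)*18 = (36 + 37/76)*18 = (2773/76)*18 = 24957/38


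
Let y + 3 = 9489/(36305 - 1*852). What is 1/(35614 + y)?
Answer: 35453/1262526272 ≈ 2.8081e-5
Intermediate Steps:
y = -96870/35453 (y = -3 + 9489/(36305 - 1*852) = -3 + 9489/(36305 - 852) = -3 + 9489/35453 = -96870/35453 ≈ -2.7323)
1/(35614 + y) = 1/(35614 - 96870/35453) = 1/(1262526272/35453) = 35453/1262526272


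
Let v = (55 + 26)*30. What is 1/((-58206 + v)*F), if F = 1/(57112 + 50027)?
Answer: -35713/18592 ≈ -1.9209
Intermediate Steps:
v = 2430 (v = 81*30 = 2430)
F = 1/107139 ≈ 9.3337e-6
1/((-58206 + v)*F) = 1/((-58206 + 2430)*(1/107139)) = 107139/(-55776) = -1/55776*107139 = -35713/18592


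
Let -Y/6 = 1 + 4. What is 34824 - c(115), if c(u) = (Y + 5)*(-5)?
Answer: 34699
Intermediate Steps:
Y = -30 (Y = -6*(1 + 4) = -6*5 = -30)
c(u) = 125 (c(u) = (-30 + 5)*(-5) = -25*(-5) = 125)
34824 - c(115) = 34824 - 1*125 = 34824 - 125 = 34699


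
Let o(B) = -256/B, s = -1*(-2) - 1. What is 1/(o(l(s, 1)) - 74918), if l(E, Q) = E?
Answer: -1/75174 ≈ -1.3302e-5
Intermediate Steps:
s = 1 (s = 2 - 1 = 1)
1/(o(l(s, 1)) - 74918) = 1/(-256/1 - 74918) = 1/(-256*1 - 74918) = 1/(-256 - 74918) = 1/(-75174) = -1/75174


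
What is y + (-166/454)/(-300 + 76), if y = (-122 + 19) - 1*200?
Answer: -15406861/50848 ≈ -303.00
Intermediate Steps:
y = -303 (y = -103 - 200 = -303)
y + (-166/454)/(-300 + 76) = -303 + (-166/454)/(-300 + 76) = -303 + (-166*1/454)/(-224) = -303 - 1/224*(-83/227) = -303 + 83/50848 = -15406861/50848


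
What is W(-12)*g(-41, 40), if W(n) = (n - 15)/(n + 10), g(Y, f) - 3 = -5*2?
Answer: -189/2 ≈ -94.500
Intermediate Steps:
g(Y, f) = -7 (g(Y, f) = 3 - 5*2 = 3 - 10 = -7)
W(n) = (-15 + n)/(10 + n)
W(-12)*g(-41, 40) = ((-15 - 12)/(10 - 12))*(-7) = (-27/(-2))*(-7) = -1/2*(-27)*(-7) = (27/2)*(-7) = -189/2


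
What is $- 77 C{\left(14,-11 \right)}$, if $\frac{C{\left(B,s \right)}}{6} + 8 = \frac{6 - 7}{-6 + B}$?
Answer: $\frac{15015}{4} \approx 3753.8$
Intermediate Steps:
$C{\left(B,s \right)} = -48 - \frac{6}{-6 + B}$ ($C{\left(B,s \right)} = -48 + 6 \frac{6 - 7}{-6 + B} = -48 + 6 \left(- \frac{1}{-6 + B}\right) = -48 - \frac{6}{-6 + B}$)
$- 77 C{\left(14,-11 \right)} = - 77 \frac{6 \left(47 - 112\right)}{-6 + 14} = - 77 \frac{6 \left(47 - 112\right)}{8} = - 77 \cdot 6 \cdot \frac{1}{8} \left(-65\right) = \left(-77\right) \left(- \frac{195}{4}\right) = \frac{15015}{4}$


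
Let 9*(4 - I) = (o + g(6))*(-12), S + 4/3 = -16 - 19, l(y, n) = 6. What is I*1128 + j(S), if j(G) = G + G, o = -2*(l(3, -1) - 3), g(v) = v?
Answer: 13318/3 ≈ 4439.3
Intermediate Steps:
S = -109/3 (S = -4/3 + (-16 - 19) = -4/3 - 35 = -109/3 ≈ -36.333)
o = -6 (o = -2*(6 - 3) = -2*3 = -6)
j(G) = 2*G
I = 4 (I = 4 - (-6 + 6)*(-12)/9 = 4 - 0*(-12) = 4 - 1/9*0 = 4 + 0 = 4)
I*1128 + j(S) = 4*1128 + 2*(-109/3) = 4512 - 218/3 = 13318/3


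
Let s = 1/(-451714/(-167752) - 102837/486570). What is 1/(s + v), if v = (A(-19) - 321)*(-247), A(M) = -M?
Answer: 2411182959/179860753347106 ≈ 1.3406e-5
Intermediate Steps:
s = 971703460/2411182959 (s = 1/(-451714*(-1/167752) - 102837*1/486570) = 1/(225857/83876 - 4897/23170) = 1/(2411182959/971703460) = 971703460/2411182959 ≈ 0.40300)
v = 74594 (v = (-1*(-19) - 321)*(-247) = (19 - 321)*(-247) = -302*(-247) = 74594)
1/(s + v) = 1/(971703460/2411182959 + 74594) = 1/(179860753347106/2411182959) = 2411182959/179860753347106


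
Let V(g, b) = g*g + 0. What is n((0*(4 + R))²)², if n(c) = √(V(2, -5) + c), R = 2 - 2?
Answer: 4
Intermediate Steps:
R = 0
V(g, b) = g² (V(g, b) = g² + 0 = g²)
n(c) = √(4 + c) (n(c) = √(2² + c) = √(4 + c))
n((0*(4 + R))²)² = (√(4 + (0*(4 + 0))²))² = (√(4 + (0*4)²))² = (√(4 + 0²))² = (√(4 + 0))² = (√4)² = 2² = 4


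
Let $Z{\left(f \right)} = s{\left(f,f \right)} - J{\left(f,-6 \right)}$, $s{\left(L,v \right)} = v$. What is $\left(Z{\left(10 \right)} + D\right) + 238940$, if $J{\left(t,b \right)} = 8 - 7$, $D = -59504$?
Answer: $179445$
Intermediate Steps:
$J{\left(t,b \right)} = 1$
$Z{\left(f \right)} = -1 + f$ ($Z{\left(f \right)} = f - 1 = -1 + f$)
$\left(Z{\left(10 \right)} + D\right) + 238940 = \left(\left(-1 + 10\right) - 59504\right) + 238940 = \left(9 - 59504\right) + 238940 = -59495 + 238940 = 179445$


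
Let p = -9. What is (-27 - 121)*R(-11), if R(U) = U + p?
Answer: 2960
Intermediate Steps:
R(U) = -9 + U (R(U) = U - 9 = -9 + U)
(-27 - 121)*R(-11) = (-27 - 121)*(-9 - 11) = -148*(-20) = 2960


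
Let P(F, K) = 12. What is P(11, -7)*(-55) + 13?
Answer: -647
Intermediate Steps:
P(11, -7)*(-55) + 13 = 12*(-55) + 13 = -660 + 13 = -647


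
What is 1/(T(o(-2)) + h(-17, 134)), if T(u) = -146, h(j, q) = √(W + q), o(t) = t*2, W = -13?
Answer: -1/135 ≈ -0.0074074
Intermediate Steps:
o(t) = 2*t
h(j, q) = √(-13 + q)
1/(T(o(-2)) + h(-17, 134)) = 1/(-146 + √(-13 + 134)) = 1/(-146 + √121) = 1/(-146 + 11) = 1/(-135) = -1/135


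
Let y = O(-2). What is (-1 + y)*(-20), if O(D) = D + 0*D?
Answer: 60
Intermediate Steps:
O(D) = D (O(D) = D + 0 = D)
y = -2
(-1 + y)*(-20) = (-1 - 2)*(-20) = -3*(-20) = 60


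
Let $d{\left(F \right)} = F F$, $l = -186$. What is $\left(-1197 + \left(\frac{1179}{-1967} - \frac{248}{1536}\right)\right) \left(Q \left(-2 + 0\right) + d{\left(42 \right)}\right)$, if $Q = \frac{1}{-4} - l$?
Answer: $- \frac{1259797961105}{755328} \approx -1.6679 \cdot 10^{6}$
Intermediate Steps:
$Q = \frac{743}{4}$ ($Q = \frac{1}{-4} - -186 = - \frac{1}{4} + 186 = \frac{743}{4} \approx 185.75$)
$d{\left(F \right)} = F^{2}$
$\left(-1197 + \left(\frac{1179}{-1967} - \frac{248}{1536}\right)\right) \left(Q \left(-2 + 0\right) + d{\left(42 \right)}\right) = \left(-1197 + \left(\frac{1179}{-1967} - \frac{248}{1536}\right)\right) \left(\frac{743 \left(-2 + 0\right)}{4} + 42^{2}\right) = \left(-1197 + \left(1179 \left(- \frac{1}{1967}\right) - \frac{31}{192}\right)\right) \left(\frac{743}{4} \left(-2\right) + 1764\right) = \left(-1197 - \frac{287345}{377664}\right) \left(- \frac{743}{2} + 1764\right) = \left(-1197 - \frac{287345}{377664}\right) \frac{2785}{2} = \left(- \frac{452351153}{377664}\right) \frac{2785}{2} = - \frac{1259797961105}{755328}$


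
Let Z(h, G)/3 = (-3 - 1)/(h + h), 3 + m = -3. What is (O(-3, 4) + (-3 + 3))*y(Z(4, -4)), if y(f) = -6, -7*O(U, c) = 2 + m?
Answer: -24/7 ≈ -3.4286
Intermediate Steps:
m = -6 (m = -3 - 3 = -6)
Z(h, G) = -6/h (Z(h, G) = 3*((-3 - 1)/(h + h)) = 3*(-4*1/(2*h)) = 3*(-2/h) = -6/h)
O(U, c) = 4/7 (O(U, c) = -(2 - 6)/7 = -⅐*(-4) = 4/7)
(O(-3, 4) + (-3 + 3))*y(Z(4, -4)) = (4/7 + (-3 + 3))*(-6) = (4/7 + 0)*(-6) = (4/7)*(-6) = -24/7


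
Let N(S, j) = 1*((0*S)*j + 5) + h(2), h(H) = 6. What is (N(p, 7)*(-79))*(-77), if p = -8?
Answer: 66913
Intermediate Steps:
N(S, j) = 11 (N(S, j) = 1*((0*S)*j + 5) + 6 = 1*(0*j + 5) + 6 = 1*(0 + 5) + 6 = 1*5 + 6 = 5 + 6 = 11)
(N(p, 7)*(-79))*(-77) = (11*(-79))*(-77) = -869*(-77) = 66913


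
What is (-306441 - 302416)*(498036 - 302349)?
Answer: -119145399759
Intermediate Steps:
(-306441 - 302416)*(498036 - 302349) = -608857*195687 = -119145399759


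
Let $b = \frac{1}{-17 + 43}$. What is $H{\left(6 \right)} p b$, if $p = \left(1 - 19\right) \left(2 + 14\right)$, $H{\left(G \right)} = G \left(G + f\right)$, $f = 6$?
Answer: $- \frac{10368}{13} \approx -797.54$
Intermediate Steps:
$b = \frac{1}{26} \approx 0.038462$
$H{\left(G \right)} = G \left(6 + G\right)$ ($H{\left(G \right)} = G \left(G + 6\right) = G \left(6 + G\right)$)
$p = -288$ ($p = \left(-18\right) 16 = -288$)
$H{\left(6 \right)} p b = 6 \left(6 + 6\right) \left(-288\right) \frac{1}{26} = 6 \cdot 12 \left(-288\right) \frac{1}{26} = 72 \left(-288\right) \frac{1}{26} = \left(-20736\right) \frac{1}{26} = - \frac{10368}{13}$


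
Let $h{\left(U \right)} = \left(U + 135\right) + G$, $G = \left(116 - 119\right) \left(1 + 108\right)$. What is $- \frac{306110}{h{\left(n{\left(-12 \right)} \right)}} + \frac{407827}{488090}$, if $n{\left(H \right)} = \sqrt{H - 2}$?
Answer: $\frac{14350805992453}{8999891510} + \frac{153055 i \sqrt{14}}{18439} \approx 1594.6 + 31.058 i$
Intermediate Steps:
$G = -327$ ($G = \left(-3\right) 109 = -327$)
$n{\left(H \right)} = \sqrt{-2 + H}$
$h{\left(U \right)} = -192 + U$ ($h{\left(U \right)} = \left(U + 135\right) - 327 = \left(135 + U\right) - 327 = -192 + U$)
$- \frac{306110}{h{\left(n{\left(-12 \right)} \right)}} + \frac{407827}{488090} = - \frac{306110}{-192 + \sqrt{-2 - 12}} + \frac{407827}{488090} = - \frac{306110}{-192 + \sqrt{-14}} + 407827 \cdot \frac{1}{488090} = - \frac{306110}{-192 + i \sqrt{14}} + \frac{407827}{488090} = \frac{407827}{488090} - \frac{306110}{-192 + i \sqrt{14}}$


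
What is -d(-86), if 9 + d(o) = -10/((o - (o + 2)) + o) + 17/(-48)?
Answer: 4879/528 ≈ 9.2405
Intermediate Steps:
d(o) = -449/48 - 10/(-2 + o) (d(o) = -9 + (-10/((o - (o + 2)) + o) + 17/(-48)) = -9 + (-10/((o - (2 + o)) + o) + 17*(-1/48)) = -9 + (-10/((o + (-2 - o)) + o) - 17/48) = -9 + (-10/(-2 + o) - 17/48) = -9 + (-17/48 - 10/(-2 + o)) = -449/48 - 10/(-2 + o))
-d(-86) = -(418 - 449*(-86))/(48*(-2 - 86)) = -(418 + 38614)/(48*(-88)) = -(-1)*39032/(48*88) = -1*(-4879/528) = 4879/528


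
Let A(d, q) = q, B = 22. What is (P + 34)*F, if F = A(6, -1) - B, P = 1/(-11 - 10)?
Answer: -16399/21 ≈ -780.90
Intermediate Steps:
P = -1/21 (P = 1/(-21) = -1/21 ≈ -0.047619)
F = -23 (F = -1 - 1*22 = -1 - 22 = -23)
(P + 34)*F = (-1/21 + 34)*(-23) = (713/21)*(-23) = -16399/21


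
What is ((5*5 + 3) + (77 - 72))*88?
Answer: 2904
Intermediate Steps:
((5*5 + 3) + (77 - 72))*88 = ((25 + 3) + 5)*88 = (28 + 5)*88 = 33*88 = 2904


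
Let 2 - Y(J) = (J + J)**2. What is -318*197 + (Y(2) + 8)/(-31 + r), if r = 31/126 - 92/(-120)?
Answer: -295876113/4723 ≈ -62646.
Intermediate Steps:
Y(J) = 2 - 4*J**2 (Y(J) = 2 - (J + J)**2 = 2 - (2*J)**2 = 2 - 4*J**2)
r = 319/315 (r = 31*(1/126) - 92*(-1/120) = 31/126 + 23/30 = 319/315 ≈ 1.0127)
-318*197 + (Y(2) + 8)/(-31 + r) = -318*197 + ((2 - 4*2**2) + 8)/(-31 + 319/315) = -62646 + ((2 - 4*4) + 8)/(-9446/315) = -62646 + ((2 - 16) + 8)*(-315/9446) = -62646 + (-14 + 8)*(-315/9446) = -62646 - 6*(-315/9446) = -62646 + 945/4723 = -295876113/4723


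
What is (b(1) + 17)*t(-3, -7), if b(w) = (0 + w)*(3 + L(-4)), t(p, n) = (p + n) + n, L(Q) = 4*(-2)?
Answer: -204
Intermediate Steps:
L(Q) = -8
t(p, n) = p + 2*n (t(p, n) = (n + p) + n = p + 2*n)
b(w) = -5*w (b(w) = (0 + w)*(3 - 8) = w*(-5) = -5*w)
(b(1) + 17)*t(-3, -7) = (-5*1 + 17)*(-3 + 2*(-7)) = (-5 + 17)*(-3 - 14) = 12*(-17) = -204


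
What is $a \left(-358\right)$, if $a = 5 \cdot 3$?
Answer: $-5370$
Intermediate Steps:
$a = 15$
$a \left(-358\right) = 15 \left(-358\right) = -5370$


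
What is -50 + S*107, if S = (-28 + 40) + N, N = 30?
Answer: 4444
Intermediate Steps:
S = 42 (S = (-28 + 40) + 30 = 12 + 30 = 42)
-50 + S*107 = -50 + 42*107 = -50 + 4494 = 4444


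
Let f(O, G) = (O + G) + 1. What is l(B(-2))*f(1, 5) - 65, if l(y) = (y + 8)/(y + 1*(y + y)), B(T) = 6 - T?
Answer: -181/3 ≈ -60.333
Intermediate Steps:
f(O, G) = 1 + G + O (f(O, G) = (G + O) + 1 = 1 + G + O)
l(y) = (8 + y)/(3*y) (l(y) = (8 + y)/(y + 1*(2*y)) = (8 + y)/(y + 2*y) = (8 + y)/((3*y)) = (8 + y)*(1/(3*y)) = (8 + y)/(3*y))
l(B(-2))*f(1, 5) - 65 = ((8 + (6 - 1*(-2)))/(3*(6 - 1*(-2))))*(1 + 5 + 1) - 65 = ((8 + (6 + 2))/(3*(6 + 2)))*7 - 65 = ((⅓)*(8 + 8)/8)*7 - 65 = ((⅓)*(⅛)*16)*7 - 65 = (⅔)*7 - 65 = 14/3 - 65 = -181/3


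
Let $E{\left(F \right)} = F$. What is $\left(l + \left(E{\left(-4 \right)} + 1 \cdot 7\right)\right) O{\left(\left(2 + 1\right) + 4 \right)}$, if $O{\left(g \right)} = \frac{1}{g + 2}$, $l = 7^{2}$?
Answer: $\frac{52}{9} \approx 5.7778$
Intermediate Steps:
$l = 49$
$O{\left(g \right)} = \frac{1}{2 + g}$
$\left(l + \left(E{\left(-4 \right)} + 1 \cdot 7\right)\right) O{\left(\left(2 + 1\right) + 4 \right)} = \frac{49 + \left(-4 + 1 \cdot 7\right)}{2 + \left(\left(2 + 1\right) + 4\right)} = \frac{49 + \left(-4 + 7\right)}{2 + \left(3 + 4\right)} = \frac{49 + 3}{2 + 7} = \frac{52}{9}$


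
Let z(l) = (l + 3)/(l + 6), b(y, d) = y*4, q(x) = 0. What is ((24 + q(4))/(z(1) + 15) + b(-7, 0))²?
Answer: 8317456/11881 ≈ 700.06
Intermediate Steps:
b(y, d) = 4*y
z(l) = (3 + l)/(6 + l)
((24 + q(4))/(z(1) + 15) + b(-7, 0))² = ((24 + 0)/((3 + 1)/(6 + 1) + 15) + 4*(-7))² = (24/(4/7 + 15) - 28)² = (24/(109/7) - 28)² = (24*(7/109) - 28)² = (168/109 - 28)² = (-2884/109)² = 8317456/11881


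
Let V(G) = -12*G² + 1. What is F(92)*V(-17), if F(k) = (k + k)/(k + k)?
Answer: -3467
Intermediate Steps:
V(G) = 1 - 12*G²
F(k) = 1 (F(k) = (2*k)/((2*k)) = (2*k)*(1/(2*k)) = 1)
F(92)*V(-17) = 1*(1 - 12*(-17)²) = 1*(1 - 12*289) = 1*(1 - 3468) = 1*(-3467) = -3467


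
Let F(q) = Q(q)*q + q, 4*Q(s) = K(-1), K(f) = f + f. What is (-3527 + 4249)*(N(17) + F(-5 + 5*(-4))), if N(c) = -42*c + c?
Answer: -512259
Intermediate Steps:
K(f) = 2*f
Q(s) = -½ (Q(s) = (2*(-1))/4 = (¼)*(-2) = -½)
F(q) = q/2 (F(q) = -q/2 + q = q/2)
N(c) = -41*c
(-3527 + 4249)*(N(17) + F(-5 + 5*(-4))) = (-3527 + 4249)*(-41*17 + (-5 + 5*(-4))/2) = 722*(-697 + (-5 - 20)/2) = 722*(-697 + (½)*(-25)) = 722*(-697 - 25/2) = 722*(-1419/2) = -512259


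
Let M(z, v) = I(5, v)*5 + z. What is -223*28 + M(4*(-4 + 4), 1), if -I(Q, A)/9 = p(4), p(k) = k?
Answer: -6424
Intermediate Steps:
I(Q, A) = -36 (I(Q, A) = -9*4 = -36)
M(z, v) = -180 + z (M(z, v) = -36*5 + z = -180 + z)
-223*28 + M(4*(-4 + 4), 1) = -223*28 + (-180 + 4*(-4 + 4)) = -6244 + (-180 + 4*0) = -6244 + (-180 + 0) = -6244 - 180 = -6424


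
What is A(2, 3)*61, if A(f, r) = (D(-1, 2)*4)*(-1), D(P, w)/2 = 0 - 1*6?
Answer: 2928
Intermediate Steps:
D(P, w) = -12 (D(P, w) = 2*(0 - 1*6) = 2*(0 - 6) = 2*(-6) = -12)
A(f, r) = 48 (A(f, r) = -12*4*(-1) = -48*(-1) = 48)
A(2, 3)*61 = 48*61 = 2928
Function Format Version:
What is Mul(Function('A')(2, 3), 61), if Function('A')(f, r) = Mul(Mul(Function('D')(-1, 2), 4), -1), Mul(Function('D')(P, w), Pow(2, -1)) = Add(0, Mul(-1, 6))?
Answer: 2928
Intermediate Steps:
Function('D')(P, w) = -12 (Function('D')(P, w) = Mul(2, Add(0, Mul(-1, 6))) = Mul(2, Add(0, -6)) = Mul(2, -6) = -12)
Function('A')(f, r) = 48 (Function('A')(f, r) = Mul(Mul(-12, 4), -1) = Mul(-48, -1) = 48)
Mul(Function('A')(2, 3), 61) = Mul(48, 61) = 2928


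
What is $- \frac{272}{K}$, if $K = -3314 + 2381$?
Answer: $\frac{272}{933} \approx 0.29153$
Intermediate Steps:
$K = -933$
$- \frac{272}{K} = - \frac{272}{-933} = \left(-272\right) \left(- \frac{1}{933}\right) = \frac{272}{933}$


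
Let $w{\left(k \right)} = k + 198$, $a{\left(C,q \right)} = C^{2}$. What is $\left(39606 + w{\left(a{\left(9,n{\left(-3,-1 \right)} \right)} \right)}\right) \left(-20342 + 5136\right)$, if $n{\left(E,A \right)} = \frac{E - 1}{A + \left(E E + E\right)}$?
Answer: $-606491310$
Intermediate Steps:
$n{\left(E,A \right)} = \frac{-1 + E}{A + E + E^{2}}$ ($n{\left(E,A \right)} = \frac{-1 + E}{A + \left(E^{2} + E\right)} = \frac{-1 + E}{A + \left(E + E^{2}\right)} = \frac{-1 + E}{A + E + E^{2}}$)
$w{\left(k \right)} = 198 + k$
$\left(39606 + w{\left(a{\left(9,n{\left(-3,-1 \right)} \right)} \right)}\right) \left(-20342 + 5136\right) = \left(39606 + \left(198 + 9^{2}\right)\right) \left(-20342 + 5136\right) = \left(39606 + \left(198 + 81\right)\right) \left(-15206\right) = \left(39606 + 279\right) \left(-15206\right) = 39885 \left(-15206\right) = -606491310$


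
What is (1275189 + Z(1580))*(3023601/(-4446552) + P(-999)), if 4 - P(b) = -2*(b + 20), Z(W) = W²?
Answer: -10927030312805367/1482184 ≈ -7.3723e+9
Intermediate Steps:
P(b) = 44 + 2*b (P(b) = 4 - (-2)*(b + 20) = 4 - (-2)*(20 + b) = 4 - (-40 - 2*b) = 4 + (40 + 2*b) = 44 + 2*b)
(1275189 + Z(1580))*(3023601/(-4446552) + P(-999)) = (1275189 + 1580²)*(3023601/(-4446552) + (44 + 2*(-999))) = (1275189 + 2496400)*(3023601*(-1/4446552) + (44 - 1998)) = 3771589*(-1007867/1482184 - 1954) = 3771589*(-2897195403/1482184) = -10927030312805367/1482184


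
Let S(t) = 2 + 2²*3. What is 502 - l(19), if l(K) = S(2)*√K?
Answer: 502 - 14*√19 ≈ 440.98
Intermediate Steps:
S(t) = 14 (S(t) = 2 + 4*3 = 2 + 12 = 14)
l(K) = 14*√K
502 - l(19) = 502 - 14*√19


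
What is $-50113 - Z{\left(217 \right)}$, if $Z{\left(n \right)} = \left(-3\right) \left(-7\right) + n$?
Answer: $-50351$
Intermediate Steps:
$Z{\left(n \right)} = 21 + n$
$-50113 - Z{\left(217 \right)} = -50113 - \left(21 + 217\right) = -50113 - 238 = -50351$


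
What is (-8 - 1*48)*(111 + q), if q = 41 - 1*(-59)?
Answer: -11816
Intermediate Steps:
q = 100 (q = 41 + 59 = 100)
(-8 - 1*48)*(111 + q) = (-8 - 1*48)*(111 + 100) = (-8 - 48)*211 = -56*211 = -11816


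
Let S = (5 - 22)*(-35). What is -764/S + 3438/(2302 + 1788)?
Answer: -21583/48671 ≈ -0.44345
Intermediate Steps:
S = 595 (S = -17*(-35) = 595)
-764/S + 3438/(2302 + 1788) = -764/595 + 3438/(2302 + 1788) = -764*1/595 + 3438/4090 = -764/595 + 3438*(1/4090) = -764/595 + 1719/2045 = -21583/48671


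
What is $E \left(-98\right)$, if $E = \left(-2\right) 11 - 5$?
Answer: $2646$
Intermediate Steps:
$E = -27$ ($E = -22 - 5 = -27$)
$E \left(-98\right) = \left(-27\right) \left(-98\right) = 2646$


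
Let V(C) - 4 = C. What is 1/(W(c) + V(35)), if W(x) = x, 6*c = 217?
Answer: 6/451 ≈ 0.013304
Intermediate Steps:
c = 217/6 (c = (1/6)*217 = 217/6 ≈ 36.167)
V(C) = 4 + C
1/(W(c) + V(35)) = 1/(217/6 + (4 + 35)) = 1/(217/6 + 39) = 1/(451/6) = 6/451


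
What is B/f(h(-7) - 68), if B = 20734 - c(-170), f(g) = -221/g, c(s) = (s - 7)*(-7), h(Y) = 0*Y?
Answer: 77980/13 ≈ 5998.5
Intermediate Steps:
h(Y) = 0
c(s) = 49 - 7*s (c(s) = (-7 + s)*(-7) = 49 - 7*s)
B = 19495 (B = 20734 - (49 - 7*(-170)) = 20734 - (49 + 1190) = 20734 - 1*1239 = 20734 - 1239 = 19495)
B/f(h(-7) - 68) = 19495/((-221/(0 - 68))) = 19495/((-221/(-68))) = 19495/((-221*(-1/68))) = 19495/(13/4) = 19495*(4/13) = 77980/13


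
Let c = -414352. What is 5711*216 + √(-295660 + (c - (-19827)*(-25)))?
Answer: 1233576 + I*√1205687 ≈ 1.2336e+6 + 1098.0*I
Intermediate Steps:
5711*216 + √(-295660 + (c - (-19827)*(-25))) = 5711*216 + √(-295660 + (-414352 - (-19827)*(-25))) = 1233576 + √(-295660 + (-414352 - 1*495675)) = 1233576 + √(-295660 + (-414352 - 495675)) = 1233576 + √(-295660 - 910027) = 1233576 + √(-1205687) = 1233576 + I*√1205687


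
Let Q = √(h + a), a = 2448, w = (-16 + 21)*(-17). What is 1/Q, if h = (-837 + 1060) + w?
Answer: √2586/2586 ≈ 0.019665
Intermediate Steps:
w = -85 (w = 5*(-17) = -85)
h = 138 (h = (-837 + 1060) - 85 = 223 - 85 = 138)
Q = √2586 (Q = √(138 + 2448) = √2586 ≈ 50.853)
1/Q = 1/(√2586) = √2586/2586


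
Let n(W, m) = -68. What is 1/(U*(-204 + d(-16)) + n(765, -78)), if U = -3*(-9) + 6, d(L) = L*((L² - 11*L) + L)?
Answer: -1/226448 ≈ -4.4160e-6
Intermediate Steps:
d(L) = L*(L² - 10*L)
U = 33 (U = 27 + 6 = 33)
1/(U*(-204 + d(-16)) + n(765, -78)) = 1/(33*(-204 + (-16)²*(-10 - 16)) - 68) = 1/(33*(-204 + 256*(-26)) - 68) = 1/(33*(-204 - 6656) - 68) = 1/(33*(-6860) - 68) = 1/(-226380 - 68) = 1/(-226448) = -1/226448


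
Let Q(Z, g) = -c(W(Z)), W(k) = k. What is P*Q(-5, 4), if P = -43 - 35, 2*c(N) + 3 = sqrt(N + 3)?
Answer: -117 + 39*I*sqrt(2) ≈ -117.0 + 55.154*I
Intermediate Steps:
c(N) = -3/2 + sqrt(3 + N)/2 (c(N) = -3/2 + sqrt(N + 3)/2 = -3/2 + sqrt(3 + N)/2)
P = -78
Q(Z, g) = 3/2 - sqrt(3 + Z)/2 (Q(Z, g) = -(-3/2 + sqrt(3 + Z)/2) = 3/2 - sqrt(3 + Z)/2)
P*Q(-5, 4) = -78*(3/2 - sqrt(3 - 5)/2) = -78*(3/2 - I*sqrt(2)/2) = -117 + 39*I*sqrt(2)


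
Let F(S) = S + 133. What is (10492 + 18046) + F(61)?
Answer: 28732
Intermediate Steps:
F(S) = 133 + S
(10492 + 18046) + F(61) = (10492 + 18046) + (133 + 61) = 28538 + 194 = 28732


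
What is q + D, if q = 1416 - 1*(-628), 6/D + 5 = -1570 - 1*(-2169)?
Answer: 202357/99 ≈ 2044.0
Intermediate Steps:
D = 1/99 (D = 6/(-5 + (-1570 - 1*(-2169))) = 6/(-5 + (-1570 + 2169)) = 6/(-5 + 599) = 6/594 = 6*(1/594) = 1/99 ≈ 0.010101)
q = 2044 (q = 1416 + 628 = 2044)
q + D = 2044 + 1/99 = 202357/99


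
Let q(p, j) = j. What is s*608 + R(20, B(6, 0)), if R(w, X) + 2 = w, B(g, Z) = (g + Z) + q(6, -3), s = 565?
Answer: 343538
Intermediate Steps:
B(g, Z) = -3 + Z + g (B(g, Z) = (g + Z) - 3 = (Z + g) - 3 = -3 + Z + g)
R(w, X) = -2 + w
s*608 + R(20, B(6, 0)) = 565*608 + (-2 + 20) = 343520 + 18 = 343538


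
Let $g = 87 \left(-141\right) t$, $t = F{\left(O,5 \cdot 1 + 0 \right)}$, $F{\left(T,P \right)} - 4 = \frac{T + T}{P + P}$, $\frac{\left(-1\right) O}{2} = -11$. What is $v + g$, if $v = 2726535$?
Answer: $\frac{13117461}{5} \approx 2.6235 \cdot 10^{6}$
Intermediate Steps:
$O = 22$ ($O = \left(-2\right) \left(-11\right) = 22$)
$F{\left(T,P \right)} = 4 + \frac{T}{P}$ ($F{\left(T,P \right)} = 4 + \frac{T + T}{P + P} = 4 + \frac{2 T}{2 P} = 4 + 2 T \frac{1}{2 P} = 4 + \frac{T}{P}$)
$t = \frac{42}{5}$ ($t = 4 + \frac{22}{5 \cdot 1 + 0} = 4 + \frac{22}{5 + 0} = 4 + \frac{22}{5} = \frac{42}{5} \approx 8.4$)
$g = - \frac{515214}{5}$ ($g = 87 \left(-141\right) \frac{42}{5} = \left(-12267\right) \frac{42}{5} = - \frac{515214}{5} \approx -1.0304 \cdot 10^{5}$)
$v + g = 2726535 - \frac{515214}{5} = \frac{13117461}{5}$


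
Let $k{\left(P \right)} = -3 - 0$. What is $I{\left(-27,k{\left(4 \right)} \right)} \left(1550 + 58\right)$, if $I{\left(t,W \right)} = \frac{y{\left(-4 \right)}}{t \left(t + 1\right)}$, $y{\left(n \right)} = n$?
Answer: $- \frac{1072}{117} \approx -9.1624$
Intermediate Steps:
$k{\left(P \right)} = -3$ ($k{\left(P \right)} = -3 + 0 = -3$)
$I{\left(t,W \right)} = - \frac{4}{t \left(1 + t\right)}$ ($I{\left(t,W \right)} = - \frac{4}{t \left(t + 1\right)} = - \frac{4}{t \left(1 + t\right)}$)
$I{\left(-27,k{\left(4 \right)} \right)} \left(1550 + 58\right) = - \frac{4}{\left(-27\right) \left(1 - 27\right)} \left(1550 + 58\right) = \left(-4\right) \left(- \frac{1}{27}\right) \frac{1}{-26} \cdot 1608 = \left(-4\right) \left(- \frac{1}{27}\right) \left(- \frac{1}{26}\right) 1608 = \left(- \frac{2}{351}\right) 1608 = - \frac{1072}{117}$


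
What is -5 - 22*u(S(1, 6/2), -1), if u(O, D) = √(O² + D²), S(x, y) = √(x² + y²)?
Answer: -5 - 22*√11 ≈ -77.966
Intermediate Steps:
u(O, D) = √(D² + O²)
-5 - 22*u(S(1, 6/2), -1) = -5 - 22*√((-1)² + (√(1² + (6/2)²))²) = -5 - 22*√(1 + (√(1 + (6*(½))²))²) = -5 - 22*√(1 + (√(1 + 3²))²) = -5 - 22*√(1 + (√(1 + 9))²) = -5 - 22*√(1 + (√10)²) = -5 - 22*√(1 + 10) = -5 - 22*√11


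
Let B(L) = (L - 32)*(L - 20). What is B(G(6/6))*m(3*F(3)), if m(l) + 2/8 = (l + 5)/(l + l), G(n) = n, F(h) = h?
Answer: 11191/36 ≈ 310.86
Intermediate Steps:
B(L) = (-32 + L)*(-20 + L)
m(l) = -¼ + (5 + l)/(2*l) (m(l) = -¼ + (l + 5)/(l + l) = -¼ + (5 + l)/((2*l)) = -¼ + (5 + l)*(1/(2*l)) = -¼ + (5 + l)/(2*l))
B(G(6/6))*m(3*F(3)) = (640 + (6/6)² - 312/6)*((10 + 3*3)/(4*((3*3)))) = (640 + (6*(⅙))² - 312/6)*((¼)*(10 + 9)/9) = (640 + 1² - 52*1)*((¼)*(⅑)*19) = (640 + 1 - 52)*(19/36) = 589*(19/36) = 11191/36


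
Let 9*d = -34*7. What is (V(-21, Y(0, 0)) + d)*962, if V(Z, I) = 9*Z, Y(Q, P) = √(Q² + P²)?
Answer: -1865318/9 ≈ -2.0726e+5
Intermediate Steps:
Y(Q, P) = √(P² + Q²)
d = -238/9 (d = (-34*7)/9 = (⅑)*(-238) = -238/9 ≈ -26.444)
(V(-21, Y(0, 0)) + d)*962 = (9*(-21) - 238/9)*962 = (-189 - 238/9)*962 = -1939/9*962 = -1865318/9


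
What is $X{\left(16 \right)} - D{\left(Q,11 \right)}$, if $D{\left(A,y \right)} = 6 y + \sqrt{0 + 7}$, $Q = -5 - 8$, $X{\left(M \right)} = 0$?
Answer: $-66 - \sqrt{7} \approx -68.646$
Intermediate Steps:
$Q = -13$
$D{\left(A,y \right)} = \sqrt{7} + 6 y$ ($D{\left(A,y \right)} = 6 y + \sqrt{7} = \sqrt{7} + 6 y$)
$X{\left(16 \right)} - D{\left(Q,11 \right)} = 0 - \left(\sqrt{7} + 6 \cdot 11\right) = 0 - \left(\sqrt{7} + 66\right) = 0 - \left(66 + \sqrt{7}\right) = -66 - \sqrt{7}$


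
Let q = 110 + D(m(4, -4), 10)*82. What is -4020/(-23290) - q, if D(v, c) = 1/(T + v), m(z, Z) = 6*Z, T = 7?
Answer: -244554/2329 ≈ -105.00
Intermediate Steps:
D(v, c) = 1/(7 + v)
q = 1788/17 (q = 110 + 82/(7 + 6*(-4)) = 110 + 82/(7 - 24) = 110 + 82/(-17) = 110 - 1/17*82 = 110 - 82/17 = 1788/17 ≈ 105.18)
-4020/(-23290) - q = -4020/(-23290) - 1*1788/17 = -4020*(-1/23290) - 1788/17 = 402/2329 - 1788/17 = -244554/2329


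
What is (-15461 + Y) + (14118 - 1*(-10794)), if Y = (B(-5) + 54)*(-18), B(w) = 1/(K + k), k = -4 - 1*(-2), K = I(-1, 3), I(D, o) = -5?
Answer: 59371/7 ≈ 8481.6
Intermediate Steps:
K = -5
k = -2 (k = -4 + 2 = -2)
B(w) = -1/7 (B(w) = 1/(-5 - 2) = 1/(-7) = -1/7)
Y = -6786/7 (Y = (-1/7 + 54)*(-18) = (377/7)*(-18) = -6786/7 ≈ -969.43)
(-15461 + Y) + (14118 - 1*(-10794)) = (-15461 - 6786/7) + (14118 - 1*(-10794)) = -115013/7 + (14118 + 10794) = -115013/7 + 24912 = 59371/7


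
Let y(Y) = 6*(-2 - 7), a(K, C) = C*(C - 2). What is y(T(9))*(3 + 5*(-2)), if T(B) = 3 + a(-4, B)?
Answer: 378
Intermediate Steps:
a(K, C) = C*(-2 + C)
T(B) = 3 + B*(-2 + B)
y(Y) = -54 (y(Y) = 6*(-9) = -54)
y(T(9))*(3 + 5*(-2)) = -54*(3 + 5*(-2)) = -54*(3 - 10) = -54*(-7) = 378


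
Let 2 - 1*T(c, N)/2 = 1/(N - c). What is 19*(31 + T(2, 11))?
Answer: 5947/9 ≈ 660.78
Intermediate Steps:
T(c, N) = 4 - 2/(N - c)
19*(31 + T(2, 11)) = 19*(31 + 2*(-1 - 2*2 + 2*11)/(11 - 1*2)) = 19*(31 + 2*(-1 - 4 + 22)/(11 - 2)) = 19*(31 + 2*17/9) = 19*(31 + 2*(⅑)*17) = 19*(31 + 34/9) = 19*(313/9) = 5947/9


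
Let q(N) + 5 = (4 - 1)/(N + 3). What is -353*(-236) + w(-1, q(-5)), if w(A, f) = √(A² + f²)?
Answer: 83308 + √173/2 ≈ 83315.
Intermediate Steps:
q(N) = -5 + 3/(3 + N) (q(N) = -5 + (4 - 1)/(N + 3) = -5 + 3/(3 + N))
-353*(-236) + w(-1, q(-5)) = -353*(-236) + √((-1)² + ((-12 - 5*(-5))/(3 - 5))²) = 83308 + √(1 + ((-12 + 25)/(-2))²) = 83308 + √(1 + (-½*13)²) = 83308 + √(1 + (-13/2)²) = 83308 + √(1 + 169/4) = 83308 + √(173/4) = 83308 + √173/2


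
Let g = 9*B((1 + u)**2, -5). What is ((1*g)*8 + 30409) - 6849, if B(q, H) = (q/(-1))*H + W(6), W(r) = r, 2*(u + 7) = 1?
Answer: 34882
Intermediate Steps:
u = -13/2 (u = -7 + (1/2)*1 = -7 + 1/2 = -13/2 ≈ -6.5000)
B(q, H) = 6 - H*q (B(q, H) = (q/(-1))*H + 6 = (q*(-1))*H + 6 = (-q)*H + 6 = -H*q + 6 = 6 - H*q)
g = 5661/4 (g = 9*(6 - 1*(-5)*(1 - 13/2)**2) = 9*(6 - 1*(-5)*(-11/2)**2) = 9*(6 - 1*(-5)*121/4) = 9*(6 + 605/4) = 9*(629/4) = 5661/4 ≈ 1415.3)
((1*g)*8 + 30409) - 6849 = ((1*(5661/4))*8 + 30409) - 6849 = ((5661/4)*8 + 30409) - 6849 = (11322 + 30409) - 6849 = 41731 - 6849 = 34882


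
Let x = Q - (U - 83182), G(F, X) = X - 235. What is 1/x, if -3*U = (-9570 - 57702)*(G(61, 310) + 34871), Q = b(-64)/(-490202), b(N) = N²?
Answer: -245101/192047889030170 ≈ -1.2762e-9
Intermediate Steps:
G(F, X) = -235 + X
Q = -2048/245101 (Q = (-64)²/(-490202) = 4096*(-1/490202) = -2048/245101 ≈ -0.0083557)
U = 783629104 (U = -(-9570 - 57702)*((-235 + 310) + 34871)/3 = -(-22424)*(75 + 34871) = -(-22424)*34946 = -⅓*(-2350887312) = 783629104)
x = -192047889030170/245101 (x = -2048/245101 - (783629104 - 83182) = -2048/245101 - 1*783545922 = -2048/245101 - 783545922 = -192047889030170/245101 ≈ -7.8355e+8)
1/x = 1/(-192047889030170/245101) = -245101/192047889030170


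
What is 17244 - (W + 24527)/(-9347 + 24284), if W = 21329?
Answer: 257527772/14937 ≈ 17241.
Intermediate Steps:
17244 - (W + 24527)/(-9347 + 24284) = 17244 - (21329 + 24527)/(-9347 + 24284) = 17244 - 45856/14937 = 257527772/14937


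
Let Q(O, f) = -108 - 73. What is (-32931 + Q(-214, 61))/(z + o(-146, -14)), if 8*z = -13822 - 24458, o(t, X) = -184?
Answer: 33112/4969 ≈ 6.6637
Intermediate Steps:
Q(O, f) = -181
z = -4785 (z = (-13822 - 24458)/8 = (1/8)*(-38280) = -4785)
(-32931 + Q(-214, 61))/(z + o(-146, -14)) = (-32931 - 181)/(-4785 - 184) = -33112/(-4969) = -33112*(-1/4969) = 33112/4969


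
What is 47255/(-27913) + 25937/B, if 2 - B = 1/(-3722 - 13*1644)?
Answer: 18165169415019/1400925557 ≈ 12967.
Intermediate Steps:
B = 50189/25094 (B = 2 - 1/(-3722 - 13*1644) = 2 - 1/(-3722 - 21372) = 2 - 1/(-25094) = 2 - 1*(-1/25094) = 2 + 1/25094 = 50189/25094 ≈ 2.0000)
47255/(-27913) + 25937/B = 47255/(-27913) + 25937/(50189/25094) = 47255*(-1/27913) + 25937*(25094/50189) = -47255/27913 + 650863078/50189 = 18165169415019/1400925557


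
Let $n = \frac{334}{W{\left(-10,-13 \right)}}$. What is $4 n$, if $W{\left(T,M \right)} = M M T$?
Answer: $- \frac{668}{845} \approx -0.79053$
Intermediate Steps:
$W{\left(T,M \right)} = T M^{2}$ ($W{\left(T,M \right)} = M^{2} T = T M^{2}$)
$n = - \frac{167}{845}$ ($n = \frac{334}{\left(-10\right) \left(-13\right)^{2}} = \frac{334}{\left(-10\right) 169} = \frac{334}{-1690} = 334 \left(- \frac{1}{1690}\right) = - \frac{167}{845} \approx -0.19763$)
$4 n = 4 \left(- \frac{167}{845}\right) = - \frac{668}{845}$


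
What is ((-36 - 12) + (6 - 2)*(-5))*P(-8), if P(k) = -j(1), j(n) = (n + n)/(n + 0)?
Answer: 136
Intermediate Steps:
j(n) = 2 (j(n) = (2*n)/n = 2)
P(k) = -2 (P(k) = -1*2 = -2)
((-36 - 12) + (6 - 2)*(-5))*P(-8) = ((-36 - 12) + (6 - 2)*(-5))*(-2) = (-48 + 4*(-5))*(-2) = (-48 - 20)*(-2) = -68*(-2) = 136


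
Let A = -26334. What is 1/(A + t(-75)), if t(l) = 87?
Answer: -1/26247 ≈ -3.8100e-5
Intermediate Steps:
1/(A + t(-75)) = 1/(-26334 + 87) = 1/(-26247) = -1/26247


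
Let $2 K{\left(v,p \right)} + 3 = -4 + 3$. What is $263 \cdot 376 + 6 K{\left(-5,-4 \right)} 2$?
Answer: $98864$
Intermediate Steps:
$K{\left(v,p \right)} = -2$ ($K{\left(v,p \right)} = - \frac{3}{2} + \frac{-4 + 3}{2} = - \frac{3}{2} + \frac{1}{2} \left(-1\right) = - \frac{3}{2} - \frac{1}{2} = -2$)
$263 \cdot 376 + 6 K{\left(-5,-4 \right)} 2 = 263 \cdot 376 + 6 \left(-2\right) 2 = 98888 - 24 = 98864$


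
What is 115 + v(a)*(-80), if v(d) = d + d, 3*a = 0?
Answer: 115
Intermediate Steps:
a = 0 (a = (⅓)*0 = 0)
v(d) = 2*d
115 + v(a)*(-80) = 115 + (2*0)*(-80) = 115 + 0*(-80) = 115 + 0 = 115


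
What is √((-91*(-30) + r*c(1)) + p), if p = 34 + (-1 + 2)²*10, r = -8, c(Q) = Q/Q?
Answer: √2766 ≈ 52.593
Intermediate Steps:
c(Q) = 1
p = 44 (p = 34 + 1²*10 = 34 + 1*10 = 34 + 10 = 44)
√((-91*(-30) + r*c(1)) + p) = √((-91*(-30) - 8*1) + 44) = √((2730 - 8) + 44) = √(2722 + 44) = √2766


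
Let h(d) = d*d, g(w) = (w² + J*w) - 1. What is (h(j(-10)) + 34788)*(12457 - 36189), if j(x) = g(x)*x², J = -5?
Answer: -5269566908816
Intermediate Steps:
g(w) = -1 + w² - 5*w (g(w) = (w² - 5*w) - 1 = -1 + w² - 5*w)
j(x) = x²*(-1 + x² - 5*x) (j(x) = (-1 + x² - 5*x)*x² = x²*(-1 + x² - 5*x))
h(d) = d²
(h(j(-10)) + 34788)*(12457 - 36189) = (((-10)²*(-1 + (-10)² - 5*(-10)))² + 34788)*(12457 - 36189) = ((100*(-1 + 100 + 50))² + 34788)*(-23732) = ((100*149)² + 34788)*(-23732) = (14900² + 34788)*(-23732) = (222010000 + 34788)*(-23732) = 222044788*(-23732) = -5269566908816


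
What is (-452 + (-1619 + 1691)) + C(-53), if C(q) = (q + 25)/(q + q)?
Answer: -20126/53 ≈ -379.74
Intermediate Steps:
C(q) = (25 + q)/(2*q) (C(q) = (25 + q)/((2*q)) = (25 + q)*(1/(2*q)) = (25 + q)/(2*q))
(-452 + (-1619 + 1691)) + C(-53) = (-452 + (-1619 + 1691)) + (1/2)*(25 - 53)/(-53) = (-452 + 72) + (1/2)*(-1/53)*(-28) = -380 + 14/53 = -20126/53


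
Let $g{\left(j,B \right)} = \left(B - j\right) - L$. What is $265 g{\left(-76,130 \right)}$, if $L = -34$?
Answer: $63600$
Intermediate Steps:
$g{\left(j,B \right)} = 34 + B - j$ ($g{\left(j,B \right)} = \left(B - j\right) - -34 = \left(B - j\right) + 34 = 34 + B - j$)
$265 g{\left(-76,130 \right)} = 265 \left(34 + 130 - -76\right) = 265 \left(34 + 130 + 76\right) = 265 \cdot 240 = 63600$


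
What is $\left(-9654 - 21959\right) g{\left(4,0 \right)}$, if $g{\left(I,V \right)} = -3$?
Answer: $94839$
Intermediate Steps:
$\left(-9654 - 21959\right) g{\left(4,0 \right)} = \left(-9654 - 21959\right) \left(-3\right) = \left(-31613\right) \left(-3\right) = 94839$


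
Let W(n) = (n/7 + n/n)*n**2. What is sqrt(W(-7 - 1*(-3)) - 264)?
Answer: 30*I*sqrt(14)/7 ≈ 16.036*I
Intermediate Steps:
W(n) = n**2*(1 + n/7) (W(n) = (n*(1/7) + 1)*n**2 = (n/7 + 1)*n**2 = (1 + n/7)*n**2 = n**2*(1 + n/7))
sqrt(W(-7 - 1*(-3)) - 264) = sqrt((-7 - 1*(-3))**2*(7 + (-7 - 1*(-3)))/7 - 264) = sqrt((-7 + 3)**2*(7 + (-7 + 3))/7 - 264) = sqrt((1/7)*(-4)**2*(7 - 4) - 264) = sqrt((1/7)*16*3 - 264) = sqrt(48/7 - 264) = sqrt(-1800/7) = 30*I*sqrt(14)/7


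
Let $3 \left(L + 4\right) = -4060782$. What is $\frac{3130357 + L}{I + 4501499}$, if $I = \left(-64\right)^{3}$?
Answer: $\frac{1776759}{4239355} \approx 0.41911$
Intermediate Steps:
$L = -1353598$ ($L = -4 + \frac{1}{3} \left(-4060782\right) = -4 - 1353594 = -1353598$)
$I = -262144$
$\frac{3130357 + L}{I + 4501499} = \frac{3130357 - 1353598}{-262144 + 4501499} = \frac{1776759}{4239355}$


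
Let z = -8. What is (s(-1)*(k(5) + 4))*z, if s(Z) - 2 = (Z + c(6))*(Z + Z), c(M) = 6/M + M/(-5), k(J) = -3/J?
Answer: -2992/25 ≈ -119.68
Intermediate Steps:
c(M) = 6/M - M/5 (c(M) = 6/M + M*(-⅕) = 6/M - M/5)
s(Z) = 2 + 2*Z*(-⅕ + Z) (s(Z) = 2 + (Z + (6/6 - ⅕*6))*(Z + Z) = 2 + (Z + (6*(⅙) - 6/5))*(2*Z) = 2 + (Z + (1 - 6/5))*(2*Z) = 2 + (Z - ⅕)*(2*Z) = 2 + (-⅕ + Z)*(2*Z) = 2 + 2*Z*(-⅕ + Z))
(s(-1)*(k(5) + 4))*z = ((2 + 2*(-1)² - ⅖*(-1))*(-3/5 + 4))*(-8) = ((2 + 2*1 + ⅖)*(-3*⅕ + 4))*(-8) = ((2 + 2 + ⅖)*(-⅗ + 4))*(-8) = ((22/5)*(17/5))*(-8) = (374/25)*(-8) = -2992/25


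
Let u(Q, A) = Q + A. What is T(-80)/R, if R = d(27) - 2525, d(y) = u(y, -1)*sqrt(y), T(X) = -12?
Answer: 30300/6357373 + 936*sqrt(3)/6357373 ≈ 0.0050211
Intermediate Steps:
u(Q, A) = A + Q
d(y) = sqrt(y)*(-1 + y) (d(y) = (-1 + y)*sqrt(y) = sqrt(y)*(-1 + y))
R = -2525 + 78*sqrt(3) (R = sqrt(27)*(-1 + 27) - 2525 = (3*sqrt(3))*26 - 2525 = 78*sqrt(3) - 2525 = -2525 + 78*sqrt(3) ≈ -2389.9)
T(-80)/R = -12/(-2525 + 78*sqrt(3))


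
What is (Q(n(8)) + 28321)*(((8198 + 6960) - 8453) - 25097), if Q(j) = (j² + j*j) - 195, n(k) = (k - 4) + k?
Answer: -522590288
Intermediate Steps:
n(k) = -4 + 2*k (n(k) = (-4 + k) + k = -4 + 2*k)
Q(j) = -195 + 2*j² (Q(j) = (j² + j²) - 195 = 2*j² - 195 = -195 + 2*j²)
(Q(n(8)) + 28321)*(((8198 + 6960) - 8453) - 25097) = ((-195 + 2*(-4 + 2*8)²) + 28321)*(((8198 + 6960) - 8453) - 25097) = ((-195 + 2*(-4 + 16)²) + 28321)*((15158 - 8453) - 25097) = ((-195 + 2*12²) + 28321)*(6705 - 25097) = ((-195 + 2*144) + 28321)*(-18392) = ((-195 + 288) + 28321)*(-18392) = (93 + 28321)*(-18392) = 28414*(-18392) = -522590288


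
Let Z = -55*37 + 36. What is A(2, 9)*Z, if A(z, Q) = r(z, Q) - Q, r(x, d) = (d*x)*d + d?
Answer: -323838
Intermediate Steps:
r(x, d) = d + x*d² (r(x, d) = x*d² + d = d + x*d²)
A(z, Q) = -Q + Q*(1 + Q*z) (A(z, Q) = Q*(1 + Q*z) - Q = -Q + Q*(1 + Q*z))
Z = -1999 (Z = -2035 + 36 = -1999)
A(2, 9)*Z = (2*9²)*(-1999) = (2*81)*(-1999) = 162*(-1999) = -323838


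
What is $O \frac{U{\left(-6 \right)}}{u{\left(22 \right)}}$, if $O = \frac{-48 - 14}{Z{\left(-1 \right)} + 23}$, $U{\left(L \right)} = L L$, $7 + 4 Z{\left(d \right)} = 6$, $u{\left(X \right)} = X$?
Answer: $- \frac{4464}{1001} \approx -4.4595$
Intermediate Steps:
$Z{\left(d \right)} = - \frac{1}{4}$ ($Z{\left(d \right)} = - \frac{7}{4} + \frac{1}{4} \cdot 6 = - \frac{7}{4} + \frac{3}{2} = - \frac{1}{4}$)
$U{\left(L \right)} = L^{2}$
$O = - \frac{248}{91}$ ($O = \frac{-48 - 14}{- \frac{1}{4} + 23} = \frac{-48 - 14}{\frac{91}{4}} = \left(-62\right) \frac{4}{91} = - \frac{248}{91} \approx -2.7253$)
$O \frac{U{\left(-6 \right)}}{u{\left(22 \right)}} = - \frac{248 \frac{\left(-6\right)^{2}}{22}}{91} = - \frac{248 \cdot 36 \cdot \frac{1}{22}}{91} = \left(- \frac{248}{91}\right) \frac{18}{11} = - \frac{4464}{1001}$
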